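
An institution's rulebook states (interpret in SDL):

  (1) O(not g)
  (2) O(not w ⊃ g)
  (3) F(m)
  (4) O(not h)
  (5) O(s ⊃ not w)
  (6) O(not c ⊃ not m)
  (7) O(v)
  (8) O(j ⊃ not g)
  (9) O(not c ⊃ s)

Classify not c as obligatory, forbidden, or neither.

Premise 1 gives O(not g).
The contrapositive of premise 2 (O(not w ⊃ g)) is O(not g ⊃ w), and O(not g) is already established, so O(w).
Premise 5, O(s ⊃ not w), contraposes to O(w ⊃ not s); with O(w) we get O(not s).
Premise 9 is O(not c ⊃ s); contrapositively O(not s ⊃ c). Since O(not s) holds, K gives O(c).
Premises 3, 4, 6, 7, 8 do not contribute to this derivation.
Thus O(c), which is F(not c): not c is forbidden.

Forbidden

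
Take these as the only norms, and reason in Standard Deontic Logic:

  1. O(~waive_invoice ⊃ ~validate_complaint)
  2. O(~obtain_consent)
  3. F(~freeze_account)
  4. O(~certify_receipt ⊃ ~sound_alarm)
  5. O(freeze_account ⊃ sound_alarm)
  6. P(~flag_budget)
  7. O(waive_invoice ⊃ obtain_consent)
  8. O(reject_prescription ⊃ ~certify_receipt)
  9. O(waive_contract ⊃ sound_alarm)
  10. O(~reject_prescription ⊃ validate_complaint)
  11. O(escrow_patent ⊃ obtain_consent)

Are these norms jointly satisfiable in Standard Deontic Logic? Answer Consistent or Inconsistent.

Premise 3, F(~freeze_account), is equivalent to O(freeze_account).
Applying K to premise 5 (O(freeze_account ⊃ sound_alarm)) and O(freeze_account) yields O(sound_alarm).
The contrapositive of premise 4 (O(~certify_receipt ⊃ ~sound_alarm)) is O(sound_alarm ⊃ certify_receipt), and O(sound_alarm) is already established, so O(certify_receipt).
Premise 8, O(reject_prescription ⊃ ~certify_receipt), contraposes to O(certify_receipt ⊃ ~reject_prescription); with O(certify_receipt) we get O(~reject_prescription).
With premise 10, O(~reject_prescription ⊃ validate_complaint), the K-axiom yields O(validate_complaint).
Premise 1, O(~waive_invoice ⊃ ~validate_complaint), contraposes to O(validate_complaint ⊃ waive_invoice); with O(validate_complaint) we get O(waive_invoice).
With premise 7, O(waive_invoice ⊃ obtain_consent), the K-axiom yields O(obtain_consent).
Yet premise 2 states O(~obtain_consent).
We now have both O(obtain_consent) and O(~obtain_consent) — obtain_consent is simultaneously obligatory and forbidden, violating the D-axiom.

Inconsistent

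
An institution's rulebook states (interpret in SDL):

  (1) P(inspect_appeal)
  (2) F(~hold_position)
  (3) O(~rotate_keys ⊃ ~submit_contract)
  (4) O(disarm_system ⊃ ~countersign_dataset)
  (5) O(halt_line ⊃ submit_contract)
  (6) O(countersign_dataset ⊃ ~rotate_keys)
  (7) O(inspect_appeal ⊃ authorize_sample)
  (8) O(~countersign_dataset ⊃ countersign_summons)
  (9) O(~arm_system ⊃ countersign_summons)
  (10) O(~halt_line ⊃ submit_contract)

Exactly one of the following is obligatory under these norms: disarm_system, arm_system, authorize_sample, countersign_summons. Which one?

Premises 10 and 5 are O(~halt_line ⊃ submit_contract) and O(halt_line ⊃ submit_contract); every ideal world satisfies ~halt_line or halt_line, so in either case submit_contract holds — hence O(submit_contract).
Premise 3, O(~rotate_keys ⊃ ~submit_contract), contraposes to O(submit_contract ⊃ rotate_keys); with O(submit_contract) we get O(rotate_keys).
Premise 6 is O(countersign_dataset ⊃ ~rotate_keys); contrapositively O(rotate_keys ⊃ ~countersign_dataset). Since O(rotate_keys) holds, K gives O(~countersign_dataset).
Applying K to premise 8 (O(~countersign_dataset ⊃ countersign_summons)) and O(~countersign_dataset) yields O(countersign_summons).
So O(countersign_summons) holds — countersign_summons is obligatory. None of the other listed options is made obligatory by any chain of premises.

countersign_summons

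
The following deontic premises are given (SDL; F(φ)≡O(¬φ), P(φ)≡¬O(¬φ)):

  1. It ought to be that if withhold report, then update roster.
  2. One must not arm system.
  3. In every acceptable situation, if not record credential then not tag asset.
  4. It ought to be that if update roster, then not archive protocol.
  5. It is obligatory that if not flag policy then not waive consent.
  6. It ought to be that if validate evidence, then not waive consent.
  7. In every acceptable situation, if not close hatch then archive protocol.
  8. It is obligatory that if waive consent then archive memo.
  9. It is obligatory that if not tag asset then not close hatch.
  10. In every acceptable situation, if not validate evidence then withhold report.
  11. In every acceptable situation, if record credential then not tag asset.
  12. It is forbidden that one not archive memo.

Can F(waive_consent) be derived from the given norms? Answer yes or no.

Yes

By case analysis on record_credential: premise 11 gives O(record_credential → ¬tag_asset) and premise 3 gives O(¬record_credential → ¬tag_asset), so O(¬tag_asset) either way.
Applying K to premise 9 (O(¬tag_asset → ¬close_hatch)) and O(¬tag_asset) yields O(¬close_hatch).
Premise 7 is O(¬close_hatch → archive_protocol); since O(¬close_hatch), deontic closure gives O(archive_protocol).
Premise 4, O(update_roster → ¬archive_protocol), contraposes to O(archive_protocol → ¬update_roster); with O(archive_protocol) we get O(¬update_roster).
The contrapositive of premise 1 (O(withhold_report → update_roster)) is O(¬update_roster → ¬withhold_report), and O(¬update_roster) is already established, so O(¬withhold_report).
Premise 10, O(¬validate_evidence → withhold_report), contraposes to O(¬withhold_report → validate_evidence); with O(¬withhold_report) we get O(validate_evidence).
With premise 6, O(validate_evidence → ¬waive_consent), the K-axiom yields O(¬waive_consent).
Premises 2, 5, 8, 12 do not contribute to this derivation.
So O(¬waive_consent) holds, i.e. F(waive_consent). The claim follows.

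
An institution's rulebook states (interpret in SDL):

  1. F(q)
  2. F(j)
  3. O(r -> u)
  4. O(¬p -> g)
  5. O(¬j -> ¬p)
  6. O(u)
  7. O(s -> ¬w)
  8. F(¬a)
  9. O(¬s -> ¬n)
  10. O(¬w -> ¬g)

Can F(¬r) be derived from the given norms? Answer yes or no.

Premise 3 is O(r -> u); even if O(u) held, inferring O(r) would be affirming the consequent — invalid.
No other premise forces O(r). An ideal world satisfying every premise can still have ¬r true, so F(¬r) is not derivable.

No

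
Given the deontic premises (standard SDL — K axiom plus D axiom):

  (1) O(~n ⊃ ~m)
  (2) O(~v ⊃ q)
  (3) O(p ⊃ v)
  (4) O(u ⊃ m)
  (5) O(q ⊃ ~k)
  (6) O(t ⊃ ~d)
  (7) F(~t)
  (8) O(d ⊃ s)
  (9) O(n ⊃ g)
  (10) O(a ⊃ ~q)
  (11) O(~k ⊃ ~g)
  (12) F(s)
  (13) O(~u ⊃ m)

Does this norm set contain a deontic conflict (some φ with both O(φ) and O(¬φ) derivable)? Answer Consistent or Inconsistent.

Premise 8 is O(d ⊃ s), but O(d) is not derivable from the premises, so it does not yield O(s).
So O(s) is not derivable, and the apparent clash with O(~s) does not arise.
A world satisfying every obligation exists (e.g. a=false, d=false, g=true, k=true, m=true, n=true, p=false, q=false, s=false, t=true, u=false, v=true); no atom is both obligatory and forbidden, so the set is consistent.

Consistent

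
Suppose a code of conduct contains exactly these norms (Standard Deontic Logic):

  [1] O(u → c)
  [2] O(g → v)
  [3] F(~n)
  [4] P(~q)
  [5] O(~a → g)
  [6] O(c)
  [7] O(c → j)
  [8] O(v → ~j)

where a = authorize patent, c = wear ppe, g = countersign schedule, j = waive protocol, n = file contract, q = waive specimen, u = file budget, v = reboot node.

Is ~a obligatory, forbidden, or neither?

Forbidden

From premise 6 we have O(c).
With premise 7, O(c → j), the K-axiom yields O(j).
The contrapositive of premise 8 (O(v → ~j)) is O(j → ~v), and O(j) is already established, so O(~v).
The contrapositive of premise 2 (O(g → v)) is O(~v → ~g), and O(~v) is already established, so O(~g).
The contrapositive of premise 5 (O(~a → g)) is O(~g → a), and O(~g) is already established, so O(a).
Premises 1, 3, 4 do not contribute to this derivation.
Thus O(a), which is F(~a): ~a is forbidden.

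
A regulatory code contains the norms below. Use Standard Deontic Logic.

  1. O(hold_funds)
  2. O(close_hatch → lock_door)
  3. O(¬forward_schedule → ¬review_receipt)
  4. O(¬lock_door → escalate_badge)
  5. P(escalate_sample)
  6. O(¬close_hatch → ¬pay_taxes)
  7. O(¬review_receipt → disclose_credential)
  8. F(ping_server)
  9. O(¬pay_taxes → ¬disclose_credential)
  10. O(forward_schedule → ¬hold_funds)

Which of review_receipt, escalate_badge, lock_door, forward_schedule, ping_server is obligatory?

lock_door

Premise 1 gives O(hold_funds).
Premise 10 is O(forward_schedule → ¬hold_funds); contrapositively O(hold_funds → ¬forward_schedule). Since O(hold_funds) holds, K gives O(¬forward_schedule).
With premise 3, O(¬forward_schedule → ¬review_receipt), the K-axiom yields O(¬review_receipt).
From O(¬review_receipt) and premise 7, O(¬review_receipt → disclose_credential), we obtain O(disclose_credential).
Premise 9 is O(¬pay_taxes → ¬disclose_credential); contrapositively O(disclose_credential → pay_taxes). Since O(disclose_credential) holds, K gives O(pay_taxes).
Premise 6 is O(¬close_hatch → ¬pay_taxes); contrapositively O(pay_taxes → close_hatch). Since O(pay_taxes) holds, K gives O(close_hatch).
With premise 2, O(close_hatch → lock_door), the K-axiom yields O(lock_door).
So O(lock_door) holds — lock_door is obligatory. None of the other listed options is made obligatory by any chain of premises.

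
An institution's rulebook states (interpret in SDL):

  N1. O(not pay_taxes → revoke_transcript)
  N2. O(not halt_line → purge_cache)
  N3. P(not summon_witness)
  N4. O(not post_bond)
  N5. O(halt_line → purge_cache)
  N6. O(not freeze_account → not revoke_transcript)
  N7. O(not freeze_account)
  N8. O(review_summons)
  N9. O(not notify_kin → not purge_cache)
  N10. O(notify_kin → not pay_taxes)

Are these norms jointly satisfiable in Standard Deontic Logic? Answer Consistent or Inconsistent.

Inconsistent

By case analysis on not halt_line: premise 2 gives O(not halt_line → purge_cache) and premise 5 gives O(halt_line → purge_cache), so O(purge_cache) either way.
Premise 9, O(not notify_kin → not purge_cache), contraposes to O(purge_cache → notify_kin); with O(purge_cache) we get O(notify_kin).
With premise 10, O(notify_kin → not pay_taxes), the K-axiom yields O(not pay_taxes).
Applying K to premise 1 (O(not pay_taxes → revoke_transcript)) and O(not pay_taxes) yields O(revoke_transcript).
The contrapositive of premise 6 (O(not freeze_account → not revoke_transcript)) is O(revoke_transcript → freeze_account), and O(revoke_transcript) is already established, so O(freeze_account).
But premise 7 directly asserts O(not freeze_account).
We now have both O(freeze_account) and O(not freeze_account) — freeze_account is simultaneously obligatory and forbidden, violating the D-axiom.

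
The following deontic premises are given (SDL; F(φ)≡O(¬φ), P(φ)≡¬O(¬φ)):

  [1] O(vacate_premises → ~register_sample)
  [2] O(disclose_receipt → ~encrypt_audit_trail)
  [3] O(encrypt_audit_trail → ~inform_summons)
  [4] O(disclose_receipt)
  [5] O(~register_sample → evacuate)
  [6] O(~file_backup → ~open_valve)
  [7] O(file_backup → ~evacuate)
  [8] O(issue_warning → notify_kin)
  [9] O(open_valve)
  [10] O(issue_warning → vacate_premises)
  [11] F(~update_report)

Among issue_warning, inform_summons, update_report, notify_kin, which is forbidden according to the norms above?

From premise 9 we have O(open_valve).
Premise 6 is O(~file_backup → ~open_valve); contrapositively O(open_valve → file_backup). Since O(open_valve) holds, K gives O(file_backup).
With premise 7, O(file_backup → ~evacuate), the K-axiom yields O(~evacuate).
Premise 5 is O(~register_sample → evacuate); contrapositively O(~evacuate → register_sample). Since O(~evacuate) holds, K gives O(register_sample).
The contrapositive of premise 1 (O(vacate_premises → ~register_sample)) is O(register_sample → ~vacate_premises), and O(register_sample) is already established, so O(~vacate_premises).
The contrapositive of premise 10 (O(issue_warning → vacate_premises)) is O(~vacate_premises → ~issue_warning), and O(~vacate_premises) is already established, so O(~issue_warning).
So O(~issue_warning) holds, i.e. issue_warning is forbidden. None of the other listed options is forbidden under the premises.

issue_warning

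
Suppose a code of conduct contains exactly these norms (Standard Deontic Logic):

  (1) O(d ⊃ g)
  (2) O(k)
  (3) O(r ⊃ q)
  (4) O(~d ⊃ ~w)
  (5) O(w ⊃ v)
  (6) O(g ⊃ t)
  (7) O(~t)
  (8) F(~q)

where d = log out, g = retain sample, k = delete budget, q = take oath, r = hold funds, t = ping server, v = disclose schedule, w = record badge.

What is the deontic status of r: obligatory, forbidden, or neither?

Premise 3 is O(r ⊃ q); even if O(q) held, inferring O(r) would be affirming the consequent — invalid.
No premise or chain of K-axiom applications forces O(r), and none forces O(~r). So r is neither obligatory nor forbidden under these norms.

Neither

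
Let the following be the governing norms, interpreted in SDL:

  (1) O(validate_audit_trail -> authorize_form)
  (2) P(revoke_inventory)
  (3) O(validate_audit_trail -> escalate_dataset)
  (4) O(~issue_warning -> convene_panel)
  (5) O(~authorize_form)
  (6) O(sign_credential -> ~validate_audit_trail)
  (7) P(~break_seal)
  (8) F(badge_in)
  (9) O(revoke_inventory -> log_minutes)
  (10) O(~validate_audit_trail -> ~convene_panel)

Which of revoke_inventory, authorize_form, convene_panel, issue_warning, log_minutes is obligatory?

Premise 5 gives O(~authorize_form).
The contrapositive of premise 1 (O(validate_audit_trail -> authorize_form)) is O(~authorize_form -> ~validate_audit_trail), and O(~authorize_form) is already established, so O(~validate_audit_trail).
From O(~validate_audit_trail) and premise 10, O(~validate_audit_trail -> ~convene_panel), we obtain O(~convene_panel).
Premise 4 is O(~issue_warning -> convene_panel); contrapositively O(~convene_panel -> issue_warning). Since O(~convene_panel) holds, K gives O(issue_warning).
So O(issue_warning) holds — issue_warning is obligatory. None of the other listed options is made obligatory by any chain of premises.

issue_warning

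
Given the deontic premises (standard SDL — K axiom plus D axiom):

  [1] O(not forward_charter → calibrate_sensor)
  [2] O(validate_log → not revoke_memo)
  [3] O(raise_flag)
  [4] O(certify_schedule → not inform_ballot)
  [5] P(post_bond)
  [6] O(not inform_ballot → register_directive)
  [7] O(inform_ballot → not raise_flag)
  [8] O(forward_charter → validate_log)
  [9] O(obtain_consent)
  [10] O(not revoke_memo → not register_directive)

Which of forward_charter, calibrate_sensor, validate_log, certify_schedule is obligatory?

calibrate_sensor

Premise 3 gives O(raise_flag).
Premise 7 is O(inform_ballot → not raise_flag); contrapositively O(raise_flag → not inform_ballot). Since O(raise_flag) holds, K gives O(not inform_ballot).
Applying K to premise 6 (O(not inform_ballot → register_directive)) and O(not inform_ballot) yields O(register_directive).
Premise 10 is O(not revoke_memo → not register_directive); contrapositively O(register_directive → revoke_memo). Since O(register_directive) holds, K gives O(revoke_memo).
Premise 2 is O(validate_log → not revoke_memo); contrapositively O(revoke_memo → not validate_log). Since O(revoke_memo) holds, K gives O(not validate_log).
The contrapositive of premise 8 (O(forward_charter → validate_log)) is O(not validate_log → not forward_charter), and O(not validate_log) is already established, so O(not forward_charter).
Premise 1 is O(not forward_charter → calibrate_sensor); since O(not forward_charter), deontic closure gives O(calibrate_sensor).
So O(calibrate_sensor) holds — calibrate_sensor is obligatory. None of the other listed options is made obligatory by any chain of premises.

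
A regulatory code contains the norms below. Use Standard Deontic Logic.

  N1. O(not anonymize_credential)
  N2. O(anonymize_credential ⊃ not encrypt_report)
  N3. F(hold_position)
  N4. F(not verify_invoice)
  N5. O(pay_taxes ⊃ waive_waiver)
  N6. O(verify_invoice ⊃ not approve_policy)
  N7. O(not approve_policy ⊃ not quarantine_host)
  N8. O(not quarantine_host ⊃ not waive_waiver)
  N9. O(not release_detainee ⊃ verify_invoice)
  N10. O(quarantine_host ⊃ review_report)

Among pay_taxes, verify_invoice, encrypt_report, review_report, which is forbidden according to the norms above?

pay_taxes

Premise 4 is F(not verify_invoice), i.e. O(verify_invoice).
From O(verify_invoice) and premise 6, O(verify_invoice ⊃ not approve_policy), we obtain O(not approve_policy).
With premise 7, O(not approve_policy ⊃ not quarantine_host), the K-axiom yields O(not quarantine_host).
With premise 8, O(not quarantine_host ⊃ not waive_waiver), the K-axiom yields O(not waive_waiver).
Premise 5 is O(pay_taxes ⊃ waive_waiver); contrapositively O(not waive_waiver ⊃ not pay_taxes). Since O(not waive_waiver) holds, K gives O(not pay_taxes).
So O(not pay_taxes) holds, i.e. pay_taxes is forbidden. None of the other listed options is forbidden under the premises.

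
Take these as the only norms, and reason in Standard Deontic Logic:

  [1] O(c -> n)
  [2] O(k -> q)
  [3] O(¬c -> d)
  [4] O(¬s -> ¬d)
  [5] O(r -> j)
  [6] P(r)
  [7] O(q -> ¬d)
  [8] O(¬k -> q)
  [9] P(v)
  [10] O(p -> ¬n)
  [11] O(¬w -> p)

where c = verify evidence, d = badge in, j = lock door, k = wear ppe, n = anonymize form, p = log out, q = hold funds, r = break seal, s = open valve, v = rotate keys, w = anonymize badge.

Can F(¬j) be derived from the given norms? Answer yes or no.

Premise 5 is O(r -> j), but O(r) is not derivable from the premises (the permission P(r) asserts only ¬O(¬r), not O(r)), so it does not yield O(j).
No other premise forces O(j). An ideal world satisfying every premise can still have ¬j true, so F(¬j) is not derivable.

No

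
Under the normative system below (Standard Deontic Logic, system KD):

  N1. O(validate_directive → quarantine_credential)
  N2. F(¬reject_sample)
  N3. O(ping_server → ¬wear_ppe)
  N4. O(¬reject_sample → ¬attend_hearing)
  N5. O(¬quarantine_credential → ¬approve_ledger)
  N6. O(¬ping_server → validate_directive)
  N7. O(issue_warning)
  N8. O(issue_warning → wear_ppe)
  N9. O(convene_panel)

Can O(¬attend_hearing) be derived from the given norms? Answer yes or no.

No

Premise 4 is O(¬reject_sample → ¬attend_hearing), but O(¬reject_sample) is not derivable from the premises, so it does not yield O(¬attend_hearing).
No other premise forces O(¬attend_hearing). An ideal world satisfying every premise can still have ¬attend_hearing false, so O(¬attend_hearing) is not derivable.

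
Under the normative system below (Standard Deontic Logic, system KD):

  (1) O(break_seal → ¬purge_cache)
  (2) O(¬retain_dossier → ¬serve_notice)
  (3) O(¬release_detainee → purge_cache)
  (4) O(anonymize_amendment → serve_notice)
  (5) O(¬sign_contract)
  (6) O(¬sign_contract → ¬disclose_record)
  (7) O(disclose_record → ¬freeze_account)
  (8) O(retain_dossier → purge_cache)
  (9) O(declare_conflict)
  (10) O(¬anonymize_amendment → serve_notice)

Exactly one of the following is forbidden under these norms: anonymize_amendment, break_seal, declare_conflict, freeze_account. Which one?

By case analysis on ¬anonymize_amendment: premise 10 gives O(¬anonymize_amendment → serve_notice) and premise 4 gives O(anonymize_amendment → serve_notice), so O(serve_notice) either way.
Premise 2 is O(¬retain_dossier → ¬serve_notice); contrapositively O(serve_notice → retain_dossier). Since O(serve_notice) holds, K gives O(retain_dossier).
From O(retain_dossier) and premise 8, O(retain_dossier → purge_cache), we obtain O(purge_cache).
The contrapositive of premise 1 (O(break_seal → ¬purge_cache)) is O(purge_cache → ¬break_seal), and O(purge_cache) is already established, so O(¬break_seal).
So O(¬break_seal) holds, i.e. break_seal is forbidden. None of the other listed options is forbidden under the premises.

break_seal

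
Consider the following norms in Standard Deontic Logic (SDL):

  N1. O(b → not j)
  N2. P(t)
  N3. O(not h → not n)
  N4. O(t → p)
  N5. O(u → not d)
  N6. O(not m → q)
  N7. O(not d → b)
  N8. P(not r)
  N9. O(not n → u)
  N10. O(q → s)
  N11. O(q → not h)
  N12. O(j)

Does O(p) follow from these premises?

No

Premise 4 is O(t → p), but O(t) is not derivable from the premises (the permission P(t) asserts only not O(not t), not O(t)), so it does not yield O(p).
No other premise forces O(p). An ideal world satisfying every premise can still have p false, so O(p) is not derivable.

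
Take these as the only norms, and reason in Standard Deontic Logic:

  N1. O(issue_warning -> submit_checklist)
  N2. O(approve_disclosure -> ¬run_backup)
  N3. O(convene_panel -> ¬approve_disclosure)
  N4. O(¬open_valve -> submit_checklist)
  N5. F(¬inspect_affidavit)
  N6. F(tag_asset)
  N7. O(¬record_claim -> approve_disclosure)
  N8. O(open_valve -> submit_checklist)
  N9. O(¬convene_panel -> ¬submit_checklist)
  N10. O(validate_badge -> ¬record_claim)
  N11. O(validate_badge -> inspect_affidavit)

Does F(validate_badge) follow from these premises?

Yes

By case analysis on ¬open_valve: premise 4 gives O(¬open_valve -> submit_checklist) and premise 8 gives O(open_valve -> submit_checklist), so O(submit_checklist) either way.
Premise 9 is O(¬convene_panel -> ¬submit_checklist); contrapositively O(submit_checklist -> convene_panel). Since O(submit_checklist) holds, K gives O(convene_panel).
With premise 3, O(convene_panel -> ¬approve_disclosure), the K-axiom yields O(¬approve_disclosure).
The contrapositive of premise 7 (O(¬record_claim -> approve_disclosure)) is O(¬approve_disclosure -> record_claim), and O(¬approve_disclosure) is already established, so O(record_claim).
Premise 10 is O(validate_badge -> ¬record_claim); contrapositively O(record_claim -> ¬validate_badge). Since O(record_claim) holds, K gives O(¬validate_badge).
Premises 1, 2, 5, 6, 11 do not contribute to this derivation.
So O(¬validate_badge) holds, i.e. F(validate_badge). The claim follows.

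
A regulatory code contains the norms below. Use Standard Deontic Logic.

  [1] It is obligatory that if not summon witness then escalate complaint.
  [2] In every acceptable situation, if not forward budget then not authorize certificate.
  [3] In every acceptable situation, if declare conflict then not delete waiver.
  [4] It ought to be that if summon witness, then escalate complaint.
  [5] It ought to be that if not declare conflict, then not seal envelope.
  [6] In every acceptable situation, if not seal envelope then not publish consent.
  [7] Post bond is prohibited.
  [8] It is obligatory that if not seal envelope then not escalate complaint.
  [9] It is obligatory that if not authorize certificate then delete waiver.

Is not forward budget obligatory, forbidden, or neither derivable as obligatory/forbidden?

Premises 4 and 1 are O(summon_witness → escalate_complaint) and O(¬summon_witness → escalate_complaint); every ideal world satisfies summon_witness or ¬summon_witness, so in either case escalate_complaint holds — hence O(escalate_complaint).
The contrapositive of premise 8 (O(¬seal_envelope → ¬escalate_complaint)) is O(escalate_complaint → seal_envelope), and O(escalate_complaint) is already established, so O(seal_envelope).
Premise 5, O(¬declare_conflict → ¬seal_envelope), contraposes to O(seal_envelope → declare_conflict); with O(seal_envelope) we get O(declare_conflict).
Applying K to premise 3 (O(declare_conflict → ¬delete_waiver)) and O(declare_conflict) yields O(¬delete_waiver).
Premise 9, O(¬authorize_certificate → delete_waiver), contraposes to O(¬delete_waiver → authorize_certificate); with O(¬delete_waiver) we get O(authorize_certificate).
The contrapositive of premise 2 (O(¬forward_budget → ¬authorize_certificate)) is O(authorize_certificate → forward_budget), and O(authorize_certificate) is already established, so O(forward_budget).
Premises 6, 7 do not contribute to this derivation.
Thus O(forward_budget), which is F(¬forward_budget): ¬forward_budget is forbidden.

Forbidden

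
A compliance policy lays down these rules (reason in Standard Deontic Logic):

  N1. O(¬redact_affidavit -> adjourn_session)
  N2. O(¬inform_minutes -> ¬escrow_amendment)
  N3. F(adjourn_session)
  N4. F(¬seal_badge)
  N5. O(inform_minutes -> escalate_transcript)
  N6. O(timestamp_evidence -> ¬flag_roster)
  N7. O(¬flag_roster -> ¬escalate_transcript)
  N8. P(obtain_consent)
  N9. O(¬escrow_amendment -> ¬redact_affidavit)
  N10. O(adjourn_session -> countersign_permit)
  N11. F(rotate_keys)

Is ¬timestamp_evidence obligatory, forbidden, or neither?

Obligatory

Premise 3, F(adjourn_session), is equivalent to O(¬adjourn_session).
Premise 1, O(¬redact_affidavit -> adjourn_session), contraposes to O(¬adjourn_session -> redact_affidavit); with O(¬adjourn_session) we get O(redact_affidavit).
The contrapositive of premise 9 (O(¬escrow_amendment -> ¬redact_affidavit)) is O(redact_affidavit -> escrow_amendment), and O(redact_affidavit) is already established, so O(escrow_amendment).
Premise 2 is O(¬inform_minutes -> ¬escrow_amendment); contrapositively O(escrow_amendment -> inform_minutes). Since O(escrow_amendment) holds, K gives O(inform_minutes).
From O(inform_minutes) and premise 5, O(inform_minutes -> escalate_transcript), we obtain O(escalate_transcript).
Premise 7, O(¬flag_roster -> ¬escalate_transcript), contraposes to O(escalate_transcript -> flag_roster); with O(escalate_transcript) we get O(flag_roster).
The contrapositive of premise 6 (O(timestamp_evidence -> ¬flag_roster)) is O(flag_roster -> ¬timestamp_evidence), and O(flag_roster) is already established, so O(¬timestamp_evidence).
Premises 4, 8, 10, 11 do not contribute to this derivation.
Hence ¬timestamp_evidence is obligatory.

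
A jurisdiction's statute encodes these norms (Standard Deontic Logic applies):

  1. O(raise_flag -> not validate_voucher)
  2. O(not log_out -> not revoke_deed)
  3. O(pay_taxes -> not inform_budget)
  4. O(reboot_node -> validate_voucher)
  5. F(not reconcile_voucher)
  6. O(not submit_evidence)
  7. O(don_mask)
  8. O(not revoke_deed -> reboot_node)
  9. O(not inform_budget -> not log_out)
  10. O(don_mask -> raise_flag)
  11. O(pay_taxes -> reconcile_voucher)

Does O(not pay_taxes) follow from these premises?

Yes

Premise 7 gives O(don_mask).
Applying K to premise 10 (O(don_mask -> raise_flag)) and O(don_mask) yields O(raise_flag).
With premise 1, O(raise_flag -> not validate_voucher), the K-axiom yields O(not validate_voucher).
Premise 4 is O(reboot_node -> validate_voucher); contrapositively O(not validate_voucher -> not reboot_node). Since O(not validate_voucher) holds, K gives O(not reboot_node).
The contrapositive of premise 8 (O(not revoke_deed -> reboot_node)) is O(not reboot_node -> revoke_deed), and O(not reboot_node) is already established, so O(revoke_deed).
The contrapositive of premise 2 (O(not log_out -> not revoke_deed)) is O(revoke_deed -> log_out), and O(revoke_deed) is already established, so O(log_out).
Premise 9 is O(not inform_budget -> not log_out); contrapositively O(log_out -> inform_budget). Since O(log_out) holds, K gives O(inform_budget).
Premise 3 is O(pay_taxes -> not inform_budget); contrapositively O(inform_budget -> not pay_taxes). Since O(inform_budget) holds, K gives O(not pay_taxes).
Premises 5, 6, 11 do not contribute to this derivation.
So O(not pay_taxes) follows.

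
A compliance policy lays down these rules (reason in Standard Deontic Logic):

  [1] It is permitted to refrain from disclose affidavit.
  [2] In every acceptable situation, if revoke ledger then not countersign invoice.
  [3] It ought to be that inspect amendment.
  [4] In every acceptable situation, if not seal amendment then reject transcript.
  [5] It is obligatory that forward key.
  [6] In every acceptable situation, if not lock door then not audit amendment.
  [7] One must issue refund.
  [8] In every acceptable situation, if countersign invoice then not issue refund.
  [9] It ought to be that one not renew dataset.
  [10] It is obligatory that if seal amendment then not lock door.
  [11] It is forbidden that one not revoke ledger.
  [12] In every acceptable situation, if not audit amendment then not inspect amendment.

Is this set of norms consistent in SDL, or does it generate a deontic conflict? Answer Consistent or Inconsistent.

Consistent

Premise 8 is O(countersign_invoice → ¬issue_refund), but O(countersign_invoice) is not derivable from the premises, so it does not yield O(¬issue_refund).
So O(¬issue_refund) is not derivable, and the apparent clash with O(issue_refund) does not arise.
A world satisfying every obligation exists (e.g. audit_amendment=true, countersign_invoice=false, disclose_affidavit=false, forward_key=true, inspect_amendment=true, issue_refund=true, lock_door=true, reject_transcript=true, renew_dataset=false, revoke_ledger=true, seal_amendment=false); no atom is both obligatory and forbidden, so the set is consistent.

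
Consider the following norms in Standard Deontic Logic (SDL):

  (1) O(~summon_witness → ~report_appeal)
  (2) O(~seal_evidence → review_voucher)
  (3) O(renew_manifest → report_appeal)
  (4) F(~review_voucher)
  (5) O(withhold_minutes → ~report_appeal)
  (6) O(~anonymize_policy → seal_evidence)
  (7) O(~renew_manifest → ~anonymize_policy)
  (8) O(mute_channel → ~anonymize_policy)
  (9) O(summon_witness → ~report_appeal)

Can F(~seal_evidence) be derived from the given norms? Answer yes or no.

Premises 9 and 1 are O(summon_witness → ~report_appeal) and O(~summon_witness → ~report_appeal); every ideal world satisfies summon_witness or ~summon_witness, so in either case ~report_appeal holds — hence O(~report_appeal).
The contrapositive of premise 3 (O(renew_manifest → report_appeal)) is O(~report_appeal → ~renew_manifest), and O(~report_appeal) is already established, so O(~renew_manifest).
With premise 7, O(~renew_manifest → ~anonymize_policy), the K-axiom yields O(~anonymize_policy).
Applying K to premise 6 (O(~anonymize_policy → seal_evidence)) and O(~anonymize_policy) yields O(seal_evidence).
Premises 2, 4, 5, 8 do not contribute to this derivation.
So O(seal_evidence) holds, i.e. F(~seal_evidence). The claim follows.

Yes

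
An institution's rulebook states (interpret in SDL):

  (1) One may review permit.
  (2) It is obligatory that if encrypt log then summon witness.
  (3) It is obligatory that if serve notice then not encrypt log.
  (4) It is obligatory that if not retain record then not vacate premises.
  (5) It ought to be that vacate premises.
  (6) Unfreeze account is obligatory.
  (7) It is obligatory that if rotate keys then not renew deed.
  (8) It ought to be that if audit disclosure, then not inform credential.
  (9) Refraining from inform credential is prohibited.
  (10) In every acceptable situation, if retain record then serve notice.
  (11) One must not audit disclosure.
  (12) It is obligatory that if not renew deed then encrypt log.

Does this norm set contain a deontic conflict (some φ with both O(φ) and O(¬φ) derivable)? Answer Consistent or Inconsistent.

Consistent

Premise 8 is O(audit_disclosure → ¬inform_credential), but O(audit_disclosure) is not derivable from the premises, so it does not yield O(¬inform_credential).
So O(¬inform_credential) is not derivable, and the apparent clash with O(inform_credential) does not arise.
A world satisfying every obligation exists (e.g. audit_disclosure=false, encrypt_log=false, inform_credential=true, renew_deed=true, retain_record=true, review_permit=false, rotate_keys=false, serve_notice=true, summon_witness=false, unfreeze_account=true, vacate_premises=true); no atom is both obligatory and forbidden, so the set is consistent.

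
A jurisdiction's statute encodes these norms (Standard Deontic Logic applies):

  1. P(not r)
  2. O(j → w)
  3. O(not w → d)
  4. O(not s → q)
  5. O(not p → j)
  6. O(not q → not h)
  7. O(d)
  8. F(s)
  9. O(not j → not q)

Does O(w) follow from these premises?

Premise 8, F(s), is equivalent to O(not s).
Premise 4 is O(not s → q); since O(not s), deontic closure gives O(q).
Premise 9, O(not j → not q), contraposes to O(q → j); with O(q) we get O(j).
With premise 2, O(j → w), the K-axiom yields O(w).
Premises 1, 3, 5, 6, 7 do not contribute to this derivation.
So O(w) follows.

Yes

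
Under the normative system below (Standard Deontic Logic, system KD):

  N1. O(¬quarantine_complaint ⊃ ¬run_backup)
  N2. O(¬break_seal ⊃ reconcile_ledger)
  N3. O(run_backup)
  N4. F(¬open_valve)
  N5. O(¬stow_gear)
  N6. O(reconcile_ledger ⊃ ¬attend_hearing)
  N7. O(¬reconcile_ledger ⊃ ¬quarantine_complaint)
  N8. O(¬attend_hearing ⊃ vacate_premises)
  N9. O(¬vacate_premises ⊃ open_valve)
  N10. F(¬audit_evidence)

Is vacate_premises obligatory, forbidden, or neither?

Premise 3 states O(run_backup) outright.
Premise 1, O(¬quarantine_complaint ⊃ ¬run_backup), contraposes to O(run_backup ⊃ quarantine_complaint); with O(run_backup) we get O(quarantine_complaint).
Premise 7, O(¬reconcile_ledger ⊃ ¬quarantine_complaint), contraposes to O(quarantine_complaint ⊃ reconcile_ledger); with O(quarantine_complaint) we get O(reconcile_ledger).
From O(reconcile_ledger) and premise 6, O(reconcile_ledger ⊃ ¬attend_hearing), we obtain O(¬attend_hearing).
Premise 8 is O(¬attend_hearing ⊃ vacate_premises); since O(¬attend_hearing), deontic closure gives O(vacate_premises).
Premises 2, 4, 5, 9, 10 do not contribute to this derivation.
Hence vacate_premises is obligatory.

Obligatory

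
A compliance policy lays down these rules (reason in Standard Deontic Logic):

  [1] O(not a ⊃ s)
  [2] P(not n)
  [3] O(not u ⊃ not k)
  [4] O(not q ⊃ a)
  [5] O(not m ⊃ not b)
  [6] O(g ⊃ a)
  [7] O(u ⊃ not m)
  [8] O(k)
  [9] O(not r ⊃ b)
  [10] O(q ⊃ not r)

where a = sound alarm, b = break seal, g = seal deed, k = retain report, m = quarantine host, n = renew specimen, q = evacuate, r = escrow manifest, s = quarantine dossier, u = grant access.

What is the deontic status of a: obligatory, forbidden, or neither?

Obligatory

From premise 8 we have O(k).
The contrapositive of premise 3 (O(not u ⊃ not k)) is O(k ⊃ u), and O(k) is already established, so O(u).
Premise 7 is O(u ⊃ not m); since O(u), deontic closure gives O(not m).
Applying K to premise 5 (O(not m ⊃ not b)) and O(not m) yields O(not b).
Premise 9, O(not r ⊃ b), contraposes to O(not b ⊃ r); with O(not b) we get O(r).
The contrapositive of premise 10 (O(q ⊃ not r)) is O(r ⊃ not q), and O(r) is already established, so O(not q).
With premise 4, O(not q ⊃ a), the K-axiom yields O(a).
Premises 1, 2, 6 do not contribute to this derivation.
Hence a is obligatory.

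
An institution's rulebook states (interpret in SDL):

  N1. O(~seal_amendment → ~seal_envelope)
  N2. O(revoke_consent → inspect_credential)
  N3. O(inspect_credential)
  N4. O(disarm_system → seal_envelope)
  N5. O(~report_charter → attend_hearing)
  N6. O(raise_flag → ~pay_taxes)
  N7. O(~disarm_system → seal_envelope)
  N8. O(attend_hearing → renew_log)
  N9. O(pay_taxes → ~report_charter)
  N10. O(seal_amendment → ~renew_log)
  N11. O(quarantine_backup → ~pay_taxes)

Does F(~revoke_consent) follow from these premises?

No

Premise 2 is O(revoke_consent → inspect_credential); even if O(inspect_credential) held, inferring O(revoke_consent) would be affirming the consequent — invalid.
No other premise forces O(revoke_consent). An ideal world satisfying every premise can still have ~revoke_consent true, so F(~revoke_consent) is not derivable.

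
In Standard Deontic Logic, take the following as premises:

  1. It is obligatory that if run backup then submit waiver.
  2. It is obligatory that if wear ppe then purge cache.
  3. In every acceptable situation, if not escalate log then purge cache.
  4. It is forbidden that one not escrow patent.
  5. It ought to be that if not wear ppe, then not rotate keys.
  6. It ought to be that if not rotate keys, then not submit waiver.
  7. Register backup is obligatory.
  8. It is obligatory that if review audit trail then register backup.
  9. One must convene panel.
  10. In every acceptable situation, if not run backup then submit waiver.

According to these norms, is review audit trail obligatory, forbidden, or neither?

Premise 8 is O(review_audit_trail → register_backup); even if O(register_backup) held, inferring O(review_audit_trail) would be affirming the consequent — invalid.
No premise or chain of K-axiom applications forces O(review_audit_trail), and none forces O(¬review_audit_trail). So review_audit_trail is neither obligatory nor forbidden under these norms.

Neither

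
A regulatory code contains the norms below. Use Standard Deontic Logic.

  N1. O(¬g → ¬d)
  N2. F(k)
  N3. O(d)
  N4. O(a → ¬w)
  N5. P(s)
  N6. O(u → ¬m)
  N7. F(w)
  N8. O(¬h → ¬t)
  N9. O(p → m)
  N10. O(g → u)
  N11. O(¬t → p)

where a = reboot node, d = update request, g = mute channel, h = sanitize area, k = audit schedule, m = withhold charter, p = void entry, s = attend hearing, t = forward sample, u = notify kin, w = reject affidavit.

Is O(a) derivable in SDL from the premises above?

No

Premise 4 is O(a → ¬w); even if O(¬w) held, inferring O(a) would be affirming the consequent — invalid.
No other premise forces O(a). An ideal world satisfying every premise can still have a false, so O(a) is not derivable.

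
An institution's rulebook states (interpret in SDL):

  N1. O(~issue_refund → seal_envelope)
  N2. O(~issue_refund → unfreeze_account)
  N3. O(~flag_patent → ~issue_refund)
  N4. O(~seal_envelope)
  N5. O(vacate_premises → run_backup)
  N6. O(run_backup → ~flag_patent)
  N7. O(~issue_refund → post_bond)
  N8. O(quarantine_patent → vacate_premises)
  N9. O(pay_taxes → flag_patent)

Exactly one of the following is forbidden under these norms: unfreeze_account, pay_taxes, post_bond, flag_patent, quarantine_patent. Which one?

Premise 4 gives O(~seal_envelope).
Premise 1 is O(~issue_refund → seal_envelope); contrapositively O(~seal_envelope → issue_refund). Since O(~seal_envelope) holds, K gives O(issue_refund).
Premise 3, O(~flag_patent → ~issue_refund), contraposes to O(issue_refund → flag_patent); with O(issue_refund) we get O(flag_patent).
Premise 6, O(run_backup → ~flag_patent), contraposes to O(flag_patent → ~run_backup); with O(flag_patent) we get O(~run_backup).
The contrapositive of premise 5 (O(vacate_premises → run_backup)) is O(~run_backup → ~vacate_premises), and O(~run_backup) is already established, so O(~vacate_premises).
The contrapositive of premise 8 (O(quarantine_patent → vacate_premises)) is O(~vacate_premises → ~quarantine_patent), and O(~vacate_premises) is already established, so O(~quarantine_patent).
So O(~quarantine_patent) holds, i.e. quarantine_patent is forbidden. None of the other listed options is forbidden under the premises.

quarantine_patent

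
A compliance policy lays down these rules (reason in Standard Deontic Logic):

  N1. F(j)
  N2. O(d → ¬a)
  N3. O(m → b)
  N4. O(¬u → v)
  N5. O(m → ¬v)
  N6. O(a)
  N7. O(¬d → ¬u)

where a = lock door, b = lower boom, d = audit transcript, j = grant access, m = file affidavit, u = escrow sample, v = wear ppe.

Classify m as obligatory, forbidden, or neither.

Forbidden

Premise 6 states O(a) outright.
Premise 2 is O(d → ¬a); contrapositively O(a → ¬d). Since O(a) holds, K gives O(¬d).
Applying K to premise 7 (O(¬d → ¬u)) and O(¬d) yields O(¬u).
Premise 4 is O(¬u → v); since O(¬u), deontic closure gives O(v).
Premise 5, O(m → ¬v), contraposes to O(v → ¬m); with O(v) we get O(¬m).
Premises 1, 3 do not contribute to this derivation.
Thus O(¬m), which is F(m): m is forbidden.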